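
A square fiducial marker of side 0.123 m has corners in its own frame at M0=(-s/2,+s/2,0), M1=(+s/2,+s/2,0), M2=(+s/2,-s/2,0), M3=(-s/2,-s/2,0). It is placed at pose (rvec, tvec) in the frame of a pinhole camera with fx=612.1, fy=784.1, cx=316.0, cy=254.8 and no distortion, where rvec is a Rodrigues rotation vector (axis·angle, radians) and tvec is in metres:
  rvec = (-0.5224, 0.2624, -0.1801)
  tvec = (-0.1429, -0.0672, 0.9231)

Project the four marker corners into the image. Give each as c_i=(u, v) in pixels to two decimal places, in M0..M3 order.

Intrinsics K: fx=612.1, fy=784.1, cx=316.0, cy=254.8
Marker side s = 0.123 m; corners in marker frame (Z=0):
  M0 = (-0.0615, +0.0615, 0)
  M1 = (+0.0615, +0.0615, 0)
  M2 = (+0.0615, -0.0615, 0)
  M3 = (-0.0615, -0.0615, 0)
rvec = (-0.5224, 0.2624, -0.1801), |rvec| = θ = 0.61171 rad = 35.049°
Rodrigues: sinθ=0.57427, 1−cosθ=0.18133; R = I + sinθ·[k]× + (1−cosθ)·[k]×²:
    [+0.95091 +0.10265 +0.29193]
    [-0.23550 +0.85203 +0.46752]
    [-0.20075 -0.51333 +0.83438]
t = (-0.1429, -0.0672, 0.9231) m
M0: Pc = R·M0+t = (-0.19507, -0.00032, +0.90388); u = 612.1·(-0.19507)/0.90388 + 316.0 = 183.9008, v = 784.1·(-0.00032)/0.90388 + 254.8 = 254.5255
M1: Pc = R·M1+t = (-0.07811, -0.02928, +0.87918); u = 612.1·(-0.07811)/0.87918 + 316.0 = 261.6217, v = 784.1·(-0.02928)/0.87918 + 254.8 = 228.6835
M2: Pc = R·M2+t = (-0.09073, -0.13408, +0.94232); u = 612.1·(-0.09073)/0.94232 + 316.0 = 257.0640, v = 784.1·(-0.13408)/0.94232 + 254.8 = 143.2302
M3: Pc = R·M3+t = (-0.20769, -0.10512, +0.96702); u = 612.1·(-0.20769)/0.96702 + 316.0 = 184.5341, v = 784.1·(-0.10512)/0.96702 + 254.8 = 169.5668

c0=(183.90, 254.53) c1=(261.62, 228.68) c2=(257.06, 143.23) c3=(184.53, 169.57)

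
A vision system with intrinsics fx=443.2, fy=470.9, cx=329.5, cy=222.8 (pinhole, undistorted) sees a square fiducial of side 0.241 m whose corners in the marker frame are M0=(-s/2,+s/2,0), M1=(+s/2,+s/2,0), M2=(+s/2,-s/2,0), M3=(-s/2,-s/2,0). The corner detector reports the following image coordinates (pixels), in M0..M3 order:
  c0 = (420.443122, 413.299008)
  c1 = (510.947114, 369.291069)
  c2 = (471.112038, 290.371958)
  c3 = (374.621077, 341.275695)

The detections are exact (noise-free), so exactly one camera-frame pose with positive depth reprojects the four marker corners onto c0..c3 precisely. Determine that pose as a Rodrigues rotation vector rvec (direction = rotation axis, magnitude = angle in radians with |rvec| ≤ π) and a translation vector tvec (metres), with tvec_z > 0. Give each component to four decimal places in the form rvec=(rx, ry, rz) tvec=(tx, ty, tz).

rvec=(0.4013, 0.0730, -0.5321) tvec=(0.2681, 0.2920, 1.0355)

Intrinsics K: fx=443.2, fy=470.9, cx=329.5, cy=222.8
Marker side s = 0.241 m; corners in marker frame (Z=0):
  M0 = (-0.1205, +0.1205, 0)
  M1 = (+0.1205, +0.1205, 0)
  M2 = (+0.1205, -0.1205, 0)
  M3 = (-0.1205, -0.1205, 0)
Detected image corners:
  c0 = (420.443122, 413.299008) px
  c1 = (510.947114, 369.291069) px
  c2 = (471.112038, 290.371958) px
  c3 = (374.621077, 341.275695) px
Planar DLT: solve 8×8 A·h = b for H (H[2,2]=1):
  H  [+314.30056 +329.50907 +444.23362]
  H  [-254.53321 +433.47909 +355.58126]
  H  [-0.16464 +0.34111 +1.00000]
B = K⁻¹H; ‖b₁‖=0.965726, ‖b₂‖=0.965726; λ = 2/(‖b₁‖+‖b₂‖) = 1.035490, sign → tz>0 ⇒ λ=+1.035490
r₁ = λ·B[:,0] = (+0.86107,-0.47905,-0.17048); r₂ = λ·B[:,1] = (+0.50726,+0.78608,+0.35322)
r₃ = r₁×r₂ = (-0.03520,-0.39063,+0.91988); SVD([r₁ r₂ r₃]) → R = UVᵀ:
  R  [+0.86107 +0.50726 -0.03520]
  R  [-0.47905 +0.78608 -0.39063]
  R  [-0.17048 +0.35322 +0.91988]
t = (+0.26806, +0.29198, +1.03549) m
tr R = 2.567032; θ = arccos((tr R − 1)/2) = 0.670492 rad = 38.416°
axis k = ((R−Rᵀ)₃₂, (R−Rᵀ)₁₃, (R−Rᵀ)₂₁) / (2 sinθ) = (+0.598553, +0.108858, -0.793652)
rvec = θ·k = (+0.401325, +0.072988, -0.532138)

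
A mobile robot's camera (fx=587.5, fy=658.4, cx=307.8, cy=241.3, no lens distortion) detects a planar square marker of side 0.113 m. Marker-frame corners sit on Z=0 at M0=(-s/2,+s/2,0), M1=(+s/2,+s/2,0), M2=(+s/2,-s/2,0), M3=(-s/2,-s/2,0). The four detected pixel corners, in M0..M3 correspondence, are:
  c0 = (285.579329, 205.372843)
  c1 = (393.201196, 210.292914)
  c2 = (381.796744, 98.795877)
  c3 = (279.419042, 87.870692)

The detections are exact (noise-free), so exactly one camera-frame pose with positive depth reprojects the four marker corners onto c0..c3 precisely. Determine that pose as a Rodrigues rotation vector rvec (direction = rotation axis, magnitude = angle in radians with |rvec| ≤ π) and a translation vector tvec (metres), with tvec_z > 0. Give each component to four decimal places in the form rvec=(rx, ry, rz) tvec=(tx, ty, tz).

Intrinsics K: fx=587.5, fy=658.4, cx=307.8, cy=241.3
Marker side s = 0.113 m; corners in marker frame (Z=0):
  M0 = (-0.0565, +0.0565, 0)
  M1 = (+0.0565, +0.0565, 0)
  M2 = (+0.0565, -0.0565, 0)
  M3 = (-0.0565, -0.0565, 0)
Detected image corners:
  c0 = (285.579329, 205.372843) px
  c1 = (393.201196, 210.292914) px
  c2 = (381.796744, 98.795877) px
  c3 = (279.419042, 87.870692) px
Planar DLT: solve 8×8 A·h = b for H (H[2,2]=1):
  H  [+1095.26033 -83.63527 +336.35507]
  H  [+145.76666 +939.70077 +149.13017]
  H  [+0.49759 -0.48361 +1.00000]
B = K⁻¹H; ‖b₁‖=1.679458, ‖b₂‖=1.679458; λ = 2/(‖b₁‖+‖b₂‖) = 0.595430, sign → tz>0 ⇒ λ=+0.595430
r₁ = λ·B[:,0] = (+0.95482,+0.02324,+0.29628); r₂ = λ·B[:,1] = (+0.06610,+0.95536,-0.28795)
r₃ = r₁×r₂ = (-0.28975,+0.29453,+0.91066); SVD([r₁ r₂ r₃]) → R = UVᵀ:
  R  [+0.95482 +0.06610 -0.28975]
  R  [+0.02324 +0.95536 +0.29453]
  R  [+0.29628 -0.28795 +0.91066]
t = (+0.02894, -0.08335, +0.59543) m
tr R = 2.820838; θ = arccos((tr R − 1)/2) = 0.426501 rad = 24.437°
axis k = ((R−Rᵀ)₃₂, (R−Rᵀ)₁₃, (R−Rᵀ)₂₁) / (2 sinθ) = (-0.704011, -0.708298, -0.051801)
rvec = θ·k = (-0.300261, -0.302090, -0.022093)

rvec=(-0.3003, -0.3021, -0.0221) tvec=(0.0289, -0.0834, 0.5954)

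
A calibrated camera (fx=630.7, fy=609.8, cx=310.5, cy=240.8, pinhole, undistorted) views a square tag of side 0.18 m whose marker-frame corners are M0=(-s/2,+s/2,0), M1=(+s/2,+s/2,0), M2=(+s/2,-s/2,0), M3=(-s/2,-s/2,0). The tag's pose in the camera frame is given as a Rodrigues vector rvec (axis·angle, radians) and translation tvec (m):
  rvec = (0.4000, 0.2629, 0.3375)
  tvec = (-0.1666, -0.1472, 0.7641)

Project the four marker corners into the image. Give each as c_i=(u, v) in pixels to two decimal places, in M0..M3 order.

c0=(100.37, 164.47) c1=(223.25, 212.92) c2=(256.71, 75.89) c3=(119.82, 28.56)

Intrinsics K: fx=630.7, fy=609.8, cx=310.5, cy=240.8
Marker side s = 0.18 m; corners in marker frame (Z=0):
  M0 = (-0.0900, +0.0900, 0)
  M1 = (+0.0900, +0.0900, 0)
  M2 = (+0.0900, -0.0900, 0)
  M3 = (-0.0900, -0.0900, 0)
rvec = (0.4000, 0.2629, 0.3375), |rvec| = θ = 0.58568 rad = 33.557°
Rodrigues: sinθ=0.55277, 1−cosθ=0.16666; R = I + sinθ·[k]× + (1−cosθ)·[k]×²:
    [+0.91107 -0.26744 +0.31372]
    [+0.36963 +0.86692 -0.33441]
    [-0.18253 +0.42063 +0.88868]
t = (-0.1666, -0.1472, 0.7641) m
M0: Pc = R·M0+t = (-0.27267, -0.10244, +0.81838); u = 630.7·(-0.27267)/0.81838 + 310.5 = 100.3658, v = 609.8·(-0.10244)/0.81838 + 240.8 = 164.4664
M1: Pc = R·M1+t = (-0.10867, -0.03591, +0.78553); u = 630.7·(-0.10867)/0.78553 + 310.5 = 223.2468, v = 609.8·(-0.03591)/0.78553 + 240.8 = 212.9226
M2: Pc = R·M2+t = (-0.06053, -0.19196, +0.70982); u = 630.7·(-0.06053)/0.70982 + 310.5 = 256.7133, v = 609.8·(-0.19196)/0.70982 + 240.8 = 75.8911
M3: Pc = R·M3+t = (-0.22453, -0.25849, +0.74267); u = 630.7·(-0.22453)/0.74267 + 310.5 = 119.8243, v = 609.8·(-0.25849)/0.74267 + 240.8 = 28.5572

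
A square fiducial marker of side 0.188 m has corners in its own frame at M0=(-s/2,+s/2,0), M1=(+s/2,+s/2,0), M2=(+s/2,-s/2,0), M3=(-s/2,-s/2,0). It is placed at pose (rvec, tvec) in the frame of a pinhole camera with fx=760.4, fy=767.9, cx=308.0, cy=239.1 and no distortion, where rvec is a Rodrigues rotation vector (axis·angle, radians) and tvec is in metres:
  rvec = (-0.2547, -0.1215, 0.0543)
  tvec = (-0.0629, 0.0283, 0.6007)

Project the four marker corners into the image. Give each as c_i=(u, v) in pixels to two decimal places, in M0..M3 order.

c0=(93.56, 391.90) c1=(342.54, 403.31) c2=(348.53, 171.34) c3=(119.16, 152.79)

Intrinsics K: fx=760.4, fy=767.9, cx=308.0, cy=239.1
Marker side s = 0.188 m; corners in marker frame (Z=0):
  M0 = (-0.0940, +0.0940, 0)
  M1 = (+0.0940, +0.0940, 0)
  M2 = (+0.0940, -0.0940, 0)
  M3 = (-0.0940, -0.0940, 0)
rvec = (-0.2547, -0.1215, 0.0543), |rvec| = θ = 0.28737 rad = 16.465°
Rodrigues: sinθ=0.28343, 1−cosθ=0.04101; R = I + sinθ·[k]× + (1−cosθ)·[k]×²:
    [+0.99121 -0.03819 -0.12670]
    [+0.06892 +0.96632 +0.24793]
    [+0.11297 -0.25448 +0.96046]
t = (-0.0629, 0.0283, 0.6007) m
M0: Pc = R·M0+t = (-0.15966, +0.11266, +0.56616); u = 760.4·(-0.15966)/0.56616 + 308.0 = 93.5590, v = 767.9·(+0.11266)/0.56616 + 239.1 = 391.8983
M1: Pc = R·M1+t = (+0.02668, +0.12561, +0.58740); u = 760.4·(+0.02668)/0.58740 + 308.0 = 342.5425, v = 767.9·(+0.12561)/0.58740 + 239.1 = 403.3129
M2: Pc = R·M2+t = (+0.03386, -0.05606, +0.63524); u = 760.4·(+0.03386)/0.63524 + 308.0 = 348.5350, v = 767.9·(-0.05606)/0.63524 + 239.1 = 171.3381
M3: Pc = R·M3+t = (-0.15248, -0.06901, +0.61400); u = 760.4·(-0.15248)/0.61400 + 308.0 = 119.1596, v = 767.9·(-0.06901)/0.61400 + 239.1 = 152.7891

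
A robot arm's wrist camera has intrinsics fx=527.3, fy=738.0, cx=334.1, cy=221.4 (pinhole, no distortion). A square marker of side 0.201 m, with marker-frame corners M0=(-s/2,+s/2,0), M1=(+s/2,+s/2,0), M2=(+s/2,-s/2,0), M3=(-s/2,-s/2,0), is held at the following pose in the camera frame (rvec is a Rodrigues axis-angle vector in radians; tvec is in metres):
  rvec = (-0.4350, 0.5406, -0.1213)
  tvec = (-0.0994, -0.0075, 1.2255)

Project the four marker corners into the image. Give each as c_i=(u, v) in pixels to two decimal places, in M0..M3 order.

c0=(254.66, 284.85) c1=(327.68, 260.83) c2=(328.24, 148.47) c3=(260.00, 179.00)

Intrinsics K: fx=527.3, fy=738.0, cx=334.1, cy=221.4
Marker side s = 0.201 m; corners in marker frame (Z=0):
  M0 = (-0.1005, +0.1005, 0)
  M1 = (+0.1005, +0.1005, 0)
  M2 = (+0.1005, -0.1005, 0)
  M3 = (-0.1005, -0.1005, 0)
rvec = (-0.4350, 0.5406, -0.1213), |rvec| = θ = 0.70441 rad = 40.359°
Rodrigues: sinθ=0.64758, 1−cosθ=0.23800; R = I + sinθ·[k]× + (1−cosθ)·[k]×²:
    [+0.85276 -0.00128 +0.52230]
    [-0.22431 +0.90218 +0.36845]
    [-0.47168 -0.43136 +0.76905]
t = (-0.0994, -0.0075, 1.2255) m
M0: Pc = R·M0+t = (-0.18523, +0.10571, +1.22955); u = 527.3·(-0.18523)/1.22955 + 334.1 = 254.6625, v = 738.0·(+0.10571)/1.22955 + 221.4 = 284.8505
M1: Pc = R·M1+t = (-0.01383, +0.06063, +1.13474); u = 527.3·(-0.01383)/1.13474 + 334.1 = 327.6750, v = 738.0·(+0.06063)/1.13474 + 221.4 = 260.8288
M2: Pc = R·M2+t = (-0.01357, -0.12071, +1.22145); u = 527.3·(-0.01357)/1.22145 + 334.1 = 328.2425, v = 738.0·(-0.12071)/1.22145 + 221.4 = 148.4655
M3: Pc = R·M3+t = (-0.18497, -0.07563, +1.31626); u = 527.3·(-0.18497)/1.31626 + 334.1 = 259.9985, v = 738.0·(-0.07563)/1.31626 + 221.4 = 178.9982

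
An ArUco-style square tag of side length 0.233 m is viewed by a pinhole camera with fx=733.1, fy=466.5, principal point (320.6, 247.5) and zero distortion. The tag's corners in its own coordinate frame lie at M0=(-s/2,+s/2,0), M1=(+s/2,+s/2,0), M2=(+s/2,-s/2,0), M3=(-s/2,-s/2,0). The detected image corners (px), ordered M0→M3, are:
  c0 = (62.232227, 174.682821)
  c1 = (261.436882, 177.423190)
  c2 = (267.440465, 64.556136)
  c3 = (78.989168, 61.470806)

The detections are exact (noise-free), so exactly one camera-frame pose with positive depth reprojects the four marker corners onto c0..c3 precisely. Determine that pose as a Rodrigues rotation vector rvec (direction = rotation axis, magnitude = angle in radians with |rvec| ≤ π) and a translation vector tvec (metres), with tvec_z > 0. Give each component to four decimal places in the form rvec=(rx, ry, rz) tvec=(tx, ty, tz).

rvec=(-0.2111, -0.0189, 0.0172) tvec=(-0.1843, -0.2457, 0.8848)

Intrinsics K: fx=733.1, fy=466.5, cx=320.6, cy=247.5
Marker side s = 0.233 m; corners in marker frame (Z=0):
  M0 = (-0.1165, +0.1165, 0)
  M1 = (+0.1165, +0.1165, 0)
  M2 = (+0.1165, -0.1165, 0)
  M3 = (-0.1165, -0.1165, 0)
Detected image corners:
  c0 = (62.232227, 174.682821) px
  c1 = (261.436882, 177.423190) px
  c2 = (267.440465, 64.556136) px
  c3 = (78.989168, 61.470806) px
Planar DLT: solve 8×8 A·h = b for H (H[2,2]=1):
  H  [+834.45978 -88.49057 +167.89860]
  H  [+14.81745 +456.81967 +117.97609]
  H  [+0.01920 -0.23698 +1.00000]
B = K⁻¹H; ‖b₁‖=1.130233, ‖b₂‖=1.130233; λ = 2/(‖b₁‖+‖b₂‖) = 0.884774, sign → tz>0 ⇒ λ=+0.884774
r₁ = λ·B[:,0] = (+0.99967,+0.01909,+0.01699); r₂ = λ·B[:,1] = (-0.01510,+0.97765,-0.20967)
r₃ = r₁×r₂ = (-0.02061,+0.20935,+0.97762); SVD([r₁ r₂ r₃]) → R = UVᵀ:
  R  [+0.99967 -0.01510 -0.02061]
  R  [+0.01909 +0.97765 +0.20935]
  R  [+0.01699 -0.20967 +0.97762]
t = (-0.18429, -0.24566, +0.88477) m
tr R = 2.954952; θ = arccos((tr R − 1)/2) = 0.212645 rad = 12.184°
axis k = ((R−Rᵀ)₃₂, (R−Rᵀ)₁₃, (R−Rᵀ)₂₁) / (2 sinθ) = (-0.992724, -0.089092, +0.081008)
rvec = θ·k = (-0.211098, -0.018945, +0.017226)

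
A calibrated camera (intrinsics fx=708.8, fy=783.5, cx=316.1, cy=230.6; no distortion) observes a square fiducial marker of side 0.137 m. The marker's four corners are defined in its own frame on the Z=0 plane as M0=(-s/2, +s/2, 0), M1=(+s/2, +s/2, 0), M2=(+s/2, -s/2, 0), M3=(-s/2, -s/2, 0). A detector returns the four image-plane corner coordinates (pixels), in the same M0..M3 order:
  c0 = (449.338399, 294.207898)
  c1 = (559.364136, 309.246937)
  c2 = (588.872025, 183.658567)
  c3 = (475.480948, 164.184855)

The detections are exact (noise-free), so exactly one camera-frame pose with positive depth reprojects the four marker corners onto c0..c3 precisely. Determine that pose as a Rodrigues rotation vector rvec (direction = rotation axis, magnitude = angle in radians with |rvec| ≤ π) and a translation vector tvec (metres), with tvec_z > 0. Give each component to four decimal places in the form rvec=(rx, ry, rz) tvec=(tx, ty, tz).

rvec=(0.2366, -0.1591, 0.1521) tvec=(0.2304, 0.0088, 0.8054)

Intrinsics K: fx=708.8, fy=783.5, cx=316.1, cy=230.6
Marker side s = 0.137 m; corners in marker frame (Z=0):
  M0 = (-0.0685, +0.0685, 0)
  M1 = (+0.0685, +0.0685, 0)
  M2 = (+0.0685, -0.0685, 0)
  M3 = (-0.0685, -0.0685, 0)
Detected image corners:
  c0 = (449.338399, 294.207898) px
  c1 = (559.364136, 309.246937) px
  c2 = (588.872025, 183.658567) px
  c3 = (475.480948, 164.184855) px
Planar DLT: solve 8×8 A·h = b for H (H[2,2]=1):
  H  [+927.26434 -61.39629 +518.83056]
  H  [+177.09887 +997.75980 +239.15083]
  H  [+0.21631 +0.27378 +1.00000]
B = K⁻¹H; ‖b₁‖=1.241570, ‖b₂‖=1.241569; λ = 2/(‖b₁‖+‖b₂‖) = 0.805432, sign → tz>0 ⇒ λ=+0.805432
r₁ = λ·B[:,0] = (+0.97598,+0.13078,+0.17422); r₂ = λ·B[:,1] = (-0.16811,+0.96079,+0.22051)
r₃ = r₁×r₂ = (-0.13855,-0.24450,+0.95970); SVD([r₁ r₂ r₃]) → R = UVᵀ:
  R  [+0.97598 -0.16811 -0.13855]
  R  [+0.13078 +0.96079 -0.24450]
  R  [+0.17422 +0.22051 +0.95970]
t = (+0.23037, +0.00879, +0.80543) m
tr R = 2.896471; θ = arccos((tr R − 1)/2) = 0.323163 rad = 18.516°
axis k = ((R−Rᵀ)₃₂, (R−Rᵀ)₁₃, (R−Rᵀ)₂₁) / (2 sinθ) = (+0.732147, -0.492453, +0.470586)
rvec = θ·k = (+0.236603, -0.159143, +0.152076)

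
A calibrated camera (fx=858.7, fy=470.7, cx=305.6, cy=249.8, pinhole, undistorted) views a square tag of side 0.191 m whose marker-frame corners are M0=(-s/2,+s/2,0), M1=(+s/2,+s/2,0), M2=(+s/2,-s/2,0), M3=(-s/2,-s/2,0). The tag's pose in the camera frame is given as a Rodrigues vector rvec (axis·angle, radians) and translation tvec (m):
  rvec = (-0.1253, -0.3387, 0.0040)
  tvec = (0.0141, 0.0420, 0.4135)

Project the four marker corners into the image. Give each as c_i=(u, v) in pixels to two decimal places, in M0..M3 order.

c0=(133.10, 420.70) c1=(515.27, 400.93) c2=(498.33, 197.90) c3=(136.30, 183.87)

Intrinsics K: fx=858.7, fy=470.7, cx=305.6, cy=249.8
Marker side s = 0.191 m; corners in marker frame (Z=0):
  M0 = (-0.0955, +0.0955, 0)
  M1 = (+0.0955, +0.0955, 0)
  M2 = (+0.0955, -0.0955, 0)
  M3 = (-0.0955, -0.0955, 0)
rvec = (-0.1253, -0.3387, 0.0040), |rvec| = θ = 0.36116 rad = 20.693°
Rodrigues: sinθ=0.35336, 1−cosθ=0.06451; R = I + sinθ·[k]× + (1−cosθ)·[k]×²:
    [+0.94325 +0.01708 -0.33163]
    [+0.02490 +0.99223 +0.12192]
    [+0.33114 -0.12326 +0.93550]
t = (0.0141, 0.0420, 0.4135) m
M0: Pc = R·M0+t = (-0.07435, +0.13438, +0.37010); u = 858.7·(-0.07435)/0.37010 + 305.6 = 133.0966, v = 470.7·(+0.13438)/0.37010 + 249.8 = 420.7040
M1: Pc = R·M1+t = (+0.10581, +0.13914, +0.43335); u = 858.7·(+0.10581)/0.43335 + 305.6 = 515.2688, v = 470.7·(+0.13914)/0.43335 + 249.8 = 400.9273
M2: Pc = R·M2+t = (+0.10255, -0.05038, +0.45690); u = 858.7·(+0.10255)/0.45690 + 305.6 = 498.3349, v = 470.7·(-0.05038)/0.45690 + 249.8 = 197.8984
M3: Pc = R·M3+t = (-0.07761, -0.05514, +0.39365); u = 858.7·(-0.07761)/0.39365 + 305.6 = 136.2990, v = 470.7·(-0.05514)/0.39365 + 249.8 = 183.8718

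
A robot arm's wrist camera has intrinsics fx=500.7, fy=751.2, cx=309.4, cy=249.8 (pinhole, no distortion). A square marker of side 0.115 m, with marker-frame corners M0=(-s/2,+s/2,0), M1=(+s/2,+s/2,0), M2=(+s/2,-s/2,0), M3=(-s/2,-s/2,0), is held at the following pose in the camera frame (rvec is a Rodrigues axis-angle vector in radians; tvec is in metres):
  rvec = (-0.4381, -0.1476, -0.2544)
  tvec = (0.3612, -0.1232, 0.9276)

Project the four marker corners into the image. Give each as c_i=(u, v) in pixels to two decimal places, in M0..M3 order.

Intrinsics K: fx=500.7, fy=751.2, cx=309.4, cy=249.8
Marker side s = 0.115 m; corners in marker frame (Z=0):
  M0 = (-0.0575, +0.0575, 0)
  M1 = (+0.0575, +0.0575, 0)
  M2 = (+0.0575, -0.0575, 0)
  M3 = (-0.0575, -0.0575, 0)
rvec = (-0.4381, -0.1476, -0.2544), |rvec| = θ = 0.52767 rad = 30.233°
Rodrigues: sinθ=0.50352, 1−cosθ=0.13602; R = I + sinθ·[k]× + (1−cosθ)·[k]×²:
    [+0.95774 +0.27435 -0.08640]
    [-0.21117 +0.87462 +0.43639]
    [+0.19529 -0.39971 +0.89560]
t = (0.3612, -0.1232, 0.9276) m
M0: Pc = R·M0+t = (+0.32190, -0.06077, +0.89339); u = 500.7·(+0.32190)/0.89339 + 309.4 = 489.8118, v = 751.2·(-0.06077)/0.89339 + 249.8 = 198.7045
M1: Pc = R·M1+t = (+0.43205, -0.08505, +0.91585); u = 500.7·(+0.43205)/0.91585 + 309.4 = 545.6023, v = 751.2·(-0.08505)/0.91585 + 249.8 = 180.0388
M2: Pc = R·M2+t = (+0.40050, -0.18563, +0.96181); u = 500.7·(+0.40050)/0.96181 + 309.4 = 517.8897, v = 751.2·(-0.18563)/0.96181 + 249.8 = 104.8158
M3: Pc = R·M3+t = (+0.29035, -0.16135, +0.93935); u = 500.7·(+0.29035)/0.93935 + 309.4 = 464.1667, v = 751.2·(-0.16135)/0.93935 + 249.8 = 120.7697

c0=(489.81, 198.70) c1=(545.60, 180.04) c2=(517.89, 104.82) c3=(464.17, 120.77)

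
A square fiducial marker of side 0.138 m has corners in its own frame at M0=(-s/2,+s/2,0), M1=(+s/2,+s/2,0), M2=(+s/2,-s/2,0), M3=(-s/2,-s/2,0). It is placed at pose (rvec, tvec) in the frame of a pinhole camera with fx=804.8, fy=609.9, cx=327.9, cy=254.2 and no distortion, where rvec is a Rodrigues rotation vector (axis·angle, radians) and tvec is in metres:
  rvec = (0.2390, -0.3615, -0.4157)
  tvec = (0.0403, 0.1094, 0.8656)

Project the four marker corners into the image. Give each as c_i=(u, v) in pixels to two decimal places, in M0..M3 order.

c0=(333.06, 395.47) c1=(437.34, 348.97) c2=(397.70, 267.04) c3=(286.30, 311.85)

Intrinsics K: fx=804.8, fy=609.9, cx=327.9, cy=254.2
Marker side s = 0.138 m; corners in marker frame (Z=0):
  M0 = (-0.0690, +0.0690, 0)
  M1 = (+0.0690, +0.0690, 0)
  M2 = (+0.0690, -0.0690, 0)
  M3 = (-0.0690, -0.0690, 0)
rvec = (0.2390, -0.3615, -0.4157), |rvec| = θ = 0.60051 rad = 34.407°
Rodrigues: sinθ=0.56506, 1−cosθ=0.17495; R = I + sinθ·[k]× + (1−cosθ)·[k]×²:
    [+0.85276 +0.34925 -0.38836]
    [-0.43308 +0.88845 -0.15199]
    [+0.29196 +0.29780 +0.90889]
t = (0.0403, 0.1094, 0.8656) m
M0: Pc = R·M0+t = (+0.00556, +0.20059, +0.86600); u = 804.8·(+0.00556)/0.86600 + 327.9 = 333.0647, v = 609.9·(+0.20059)/0.86600 + 254.2 = 395.4664
M1: Pc = R·M1+t = (+0.12324, +0.14082, +0.90629); u = 804.8·(+0.12324)/0.90629 + 327.9 = 437.3373, v = 609.9·(+0.14082)/0.90629 + 254.2 = 348.9667
M2: Pc = R·M2+t = (+0.07504, +0.01821, +0.86520); u = 804.8·(+0.07504)/0.86520 + 327.9 = 397.7040, v = 609.9·(+0.01821)/0.86520 + 254.2 = 267.0399
M3: Pc = R·M3+t = (-0.04264, +0.07798, +0.82491); u = 804.8·(-0.04264)/0.82491 + 327.9 = 286.3008, v = 609.9·(+0.07798)/0.82491 + 254.2 = 311.8546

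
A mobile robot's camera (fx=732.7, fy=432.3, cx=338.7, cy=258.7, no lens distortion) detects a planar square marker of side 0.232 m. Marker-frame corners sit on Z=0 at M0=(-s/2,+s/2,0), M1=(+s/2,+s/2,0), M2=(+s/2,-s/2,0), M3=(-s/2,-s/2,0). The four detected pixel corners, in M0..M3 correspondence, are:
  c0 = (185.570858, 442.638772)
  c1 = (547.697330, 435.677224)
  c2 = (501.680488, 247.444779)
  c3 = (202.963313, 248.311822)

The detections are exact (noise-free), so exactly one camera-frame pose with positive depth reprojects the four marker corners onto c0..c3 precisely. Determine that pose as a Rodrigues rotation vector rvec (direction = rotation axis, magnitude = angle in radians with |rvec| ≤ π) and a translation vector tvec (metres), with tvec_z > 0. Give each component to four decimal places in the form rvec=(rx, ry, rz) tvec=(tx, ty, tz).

Intrinsics K: fx=732.7, fy=432.3, cx=338.7, cy=258.7
Marker side s = 0.232 m; corners in marker frame (Z=0):
  M0 = (-0.1160, +0.1160, 0)
  M1 = (+0.1160, +0.1160, 0)
  M2 = (+0.1160, -0.1160, 0)
  M3 = (-0.1160, -0.1160, 0)
Detected image corners:
  c0 = (185.570858, 442.638772) px
  c1 = (547.697330, 435.677224) px
  c2 = (501.680488, 247.444779) px
  c3 = (202.963313, 248.311822) px
Planar DLT: solve 8×8 A·h = b for H (H[2,2]=1):
  H  [+1454.28250 -235.62605 +361.09254]
  H  [+25.72201 +538.35928 +334.25619]
  H  [+0.12030 -0.83238 +1.00000]
B = K⁻¹H; ‖b₁‖=1.933003, ‖b₂‖=1.933003; λ = 2/(‖b₁‖+‖b₂‖) = 0.517330, sign → tz>0 ⇒ λ=+0.517330
r₁ = λ·B[:,0] = (+0.99804,-0.00646,+0.06224); r₂ = λ·B[:,1] = (+0.03269,+0.90194,-0.43062)
r₃ = r₁×r₂ = (-0.05335,+0.43181,+0.90039); SVD([r₁ r₂ r₃]) → R = UVᵀ:
  R  [+0.99804 +0.03269 -0.05335]
  R  [-0.00646 +0.90194 +0.43181]
  R  [+0.06224 -0.43062 +0.90039]
t = (+0.01581, +0.09042, +0.51733) m
tr R = 2.800370; θ = arccos((tr R − 1)/2) = 0.450603 rad = 25.818°
axis k = ((R−Rᵀ)₃₂, (R−Rᵀ)₁₃, (R−Rᵀ)₂₁) / (2 sinθ) = (-0.990136, -0.132702, -0.044952)
rvec = θ·k = (-0.446158, -0.059796, -0.020256)

rvec=(-0.4462, -0.0598, -0.0203) tvec=(0.0158, 0.0904, 0.5173)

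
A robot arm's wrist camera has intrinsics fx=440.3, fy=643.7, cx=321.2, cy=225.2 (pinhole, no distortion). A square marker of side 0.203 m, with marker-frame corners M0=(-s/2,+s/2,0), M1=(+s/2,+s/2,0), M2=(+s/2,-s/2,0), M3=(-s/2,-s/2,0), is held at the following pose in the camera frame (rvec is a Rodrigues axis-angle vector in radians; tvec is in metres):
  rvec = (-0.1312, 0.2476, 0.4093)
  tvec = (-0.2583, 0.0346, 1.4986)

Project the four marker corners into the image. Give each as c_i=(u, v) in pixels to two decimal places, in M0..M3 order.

c0=(208.08, 262.81) c1=(258.15, 297.82) c2=(283.50, 216.73) c3=(233.05, 184.91)

Intrinsics K: fx=440.3, fy=643.7, cx=321.2, cy=225.2
Marker side s = 0.203 m; corners in marker frame (Z=0):
  M0 = (-0.1015, +0.1015, 0)
  M1 = (+0.1015, +0.1015, 0)
  M2 = (+0.1015, -0.1015, 0)
  M3 = (-0.1015, -0.1015, 0)
rvec = (-0.1312, 0.2476, 0.4093), |rvec| = θ = 0.49603 rad = 28.420°
Rodrigues: sinθ=0.47594, 1−cosθ=0.12052; R = I + sinθ·[k]× + (1−cosθ)·[k]×²:
    [+0.88791 -0.40863 +0.21127]
    [+0.37681 +0.90951 +0.17553]
    [-0.26387 -0.07624 +0.96154]
t = (-0.2583, 0.0346, 1.4986) m
M0: Pc = R·M0+t = (-0.38990, +0.08867, +1.51764); u = 440.3·(-0.38990)/1.51764 + 321.2 = 208.0822, v = 643.7·(+0.08867)/1.51764 + 225.2 = 262.8085
M1: Pc = R·M1+t = (-0.20965, +0.16516, +1.46408); u = 440.3·(-0.20965)/1.46408 + 321.2 = 258.1498, v = 643.7·(+0.16516)/1.46408 + 225.2 = 297.8152
M2: Pc = R·M2+t = (-0.12670, -0.01947, +1.47956); u = 440.3·(-0.12670)/1.47956 + 321.2 = 283.4952, v = 643.7·(-0.01947)/1.47956 + 225.2 = 216.7297
M3: Pc = R·M3+t = (-0.30695, -0.09596, +1.53312); u = 440.3·(-0.30695)/1.53312 + 321.2 = 233.0475, v = 643.7·(-0.09596)/1.53312 + 225.2 = 184.9095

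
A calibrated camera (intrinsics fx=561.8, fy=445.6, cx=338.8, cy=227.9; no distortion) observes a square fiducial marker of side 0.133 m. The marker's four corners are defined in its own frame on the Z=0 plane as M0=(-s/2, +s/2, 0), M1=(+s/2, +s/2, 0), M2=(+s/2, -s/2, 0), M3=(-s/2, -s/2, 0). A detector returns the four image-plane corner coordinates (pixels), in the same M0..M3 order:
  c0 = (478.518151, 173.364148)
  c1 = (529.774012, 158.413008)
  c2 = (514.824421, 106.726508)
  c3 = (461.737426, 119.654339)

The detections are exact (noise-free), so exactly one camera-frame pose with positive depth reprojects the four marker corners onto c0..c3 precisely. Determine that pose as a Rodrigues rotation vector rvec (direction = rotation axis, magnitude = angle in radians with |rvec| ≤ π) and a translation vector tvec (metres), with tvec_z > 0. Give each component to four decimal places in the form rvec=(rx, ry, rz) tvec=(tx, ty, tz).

Intrinsics K: fx=561.8, fy=445.6, cx=338.8, cy=227.9
Marker side s = 0.133 m; corners in marker frame (Z=0):
  M0 = (-0.0665, +0.0665, 0)
  M1 = (+0.0665, +0.0665, 0)
  M2 = (+0.0665, -0.0665, 0)
  M3 = (-0.0665, -0.0665, 0)
Detected image corners:
  c0 = (478.518151, 173.364148) px
  c1 = (529.774012, 158.413008) px
  c2 = (514.824421, 106.726508) px
  c3 = (461.737426, 119.654339) px
Planar DLT: solve 8×8 A·h = b for H (H[2,2]=1):
  H  [+556.83293 +200.01783 +496.87505]
  H  [-58.59210 +418.80384 +139.67133]
  H  [+0.33180 +0.16300 +1.00000]
B = K⁻¹H; ‖b₁‖=0.909168, ‖b₂‖=0.909168; λ = 2/(‖b₁‖+‖b₂‖) = 1.099907, sign → tz>0 ⇒ λ=+1.099907
r₁ = λ·B[:,0] = (+0.87010,-0.33128,+0.36494); r₂ = λ·B[:,1] = (+0.28348,+0.94207,+0.17928)
r₃ = r₁×r₂ = (-0.40320,-0.05254,+0.91360); SVD([r₁ r₂ r₃]) → R = UVᵀ:
  R  [+0.87010 +0.28348 -0.40320]
  R  [-0.33128 +0.94207 -0.05254]
  R  [+0.36494 +0.17928 +0.91360]
t = (+0.30948, -0.21778, +1.09991) m
tr R = 2.725773; θ = arccos((tr R − 1)/2) = 0.529843 rad = 30.358°
axis k = ((R−Rᵀ)₃₂, (R−Rᵀ)₁₃, (R−Rᵀ)₂₁) / (2 sinθ) = (+0.229350, -0.759936, -0.608191)
rvec = θ·k = (+0.121520, -0.402646, -0.322245)

rvec=(0.1215, -0.4026, -0.3222) tvec=(0.3095, -0.2178, 1.0999)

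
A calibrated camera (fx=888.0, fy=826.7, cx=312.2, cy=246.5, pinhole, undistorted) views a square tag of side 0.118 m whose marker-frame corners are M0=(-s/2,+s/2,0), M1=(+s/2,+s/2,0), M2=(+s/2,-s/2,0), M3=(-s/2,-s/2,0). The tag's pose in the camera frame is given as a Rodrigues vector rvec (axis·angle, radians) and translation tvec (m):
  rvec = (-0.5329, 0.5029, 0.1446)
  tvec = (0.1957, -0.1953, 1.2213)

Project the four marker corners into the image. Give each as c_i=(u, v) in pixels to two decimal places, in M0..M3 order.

c0=(405.87, 148.49) c1=(488.71, 143.89) c2=(503.32, 79.96) c3=(423.26, 87.29)

Intrinsics K: fx=888.0, fy=826.7, cx=312.2, cy=246.5
Marker side s = 0.118 m; corners in marker frame (Z=0):
  M0 = (-0.0590, +0.0590, 0)
  M1 = (+0.0590, +0.0590, 0)
  M2 = (+0.0590, -0.0590, 0)
  M3 = (-0.0590, -0.0590, 0)
rvec = (-0.5329, 0.5029, 0.1446), |rvec| = θ = 0.74686 rad = 42.792°
Rodrigues: sinθ=0.67934, 1−cosθ=0.26617; R = I + sinθ·[k]× + (1−cosθ)·[k]×²:
    [+0.86934 -0.25941 +0.42066]
    [+0.00364 +0.85451 +0.51942]
    [-0.49420 -0.45002 +0.74380]
t = (0.1957, -0.1953, 1.2213) m
M0: Pc = R·M0+t = (+0.12910, -0.14510, +1.22391); u = 888.0·(+0.12910)/1.22391 + 312.2 = 405.8707, v = 826.7·(-0.14510)/1.22391 + 246.5 = 148.4915
M1: Pc = R·M1+t = (+0.23169, -0.14467, +1.16559); u = 888.0·(+0.23169)/1.16559 + 312.2 = 488.7087, v = 826.7·(-0.14467)/1.16559 + 246.5 = 143.8929
M2: Pc = R·M2+t = (+0.26230, -0.24550, +1.21869); u = 888.0·(+0.26230)/1.21869 + 312.2 = 503.3219, v = 826.7·(-0.24550)/1.21869 + 246.5 = 79.9644
M3: Pc = R·M3+t = (+0.15971, -0.24593, +1.27701); u = 888.0·(+0.15971)/1.27701 + 312.2 = 423.2613, v = 826.7·(-0.24593)/1.27701 + 246.5 = 87.2911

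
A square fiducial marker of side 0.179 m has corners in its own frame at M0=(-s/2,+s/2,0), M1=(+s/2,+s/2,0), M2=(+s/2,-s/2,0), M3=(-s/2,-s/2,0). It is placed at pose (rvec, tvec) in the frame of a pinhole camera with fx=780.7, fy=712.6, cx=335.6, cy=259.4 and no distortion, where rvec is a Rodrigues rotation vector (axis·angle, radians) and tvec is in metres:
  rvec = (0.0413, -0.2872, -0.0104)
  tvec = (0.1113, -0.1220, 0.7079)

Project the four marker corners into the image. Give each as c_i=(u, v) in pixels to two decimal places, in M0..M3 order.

Intrinsics K: fx=780.7, fy=712.6, cx=335.6, cy=259.4
Marker side s = 0.179 m; corners in marker frame (Z=0):
  M0 = (-0.0895, +0.0895, 0)
  M1 = (+0.0895, +0.0895, 0)
  M2 = (+0.0895, -0.0895, 0)
  M3 = (-0.0895, -0.0895, 0)
rvec = (0.0413, -0.2872, -0.0104), |rvec| = θ = 0.29034 rad = 16.635°
Rodrigues: sinθ=0.28628, 1−cosθ=0.04185; R = I + sinθ·[k]× + (1−cosθ)·[k]×²:
    [+0.95899 +0.00437 -0.28340]
    [-0.01614 +0.99910 -0.03924]
    [+0.28297 +0.04221 +0.95820]
t = (0.1113, -0.1220, 0.7079) m
M0: Pc = R·M0+t = (+0.02586, -0.03114, +0.68635); u = 780.7·(+0.02586)/0.68635 + 335.6 = 365.0157, v = 712.6·(-0.03114)/0.68635 + 259.4 = 227.0735
M1: Pc = R·M1+t = (+0.19752, -0.03403, +0.73700); u = 780.7·(+0.19752)/0.73700 + 335.6 = 544.8316, v = 712.6·(-0.03403)/0.73700 + 259.4 = 226.5012
M2: Pc = R·M2+t = (+0.19674, -0.21286, +0.72945); u = 780.7·(+0.19674)/0.72945 + 335.6 = 546.1623, v = 712.6·(-0.21286)/0.72945 + 259.4 = 51.4523
M3: Pc = R·M3+t = (+0.02508, -0.20997, +0.67880); u = 780.7·(+0.02508)/0.67880 + 335.6 = 364.4444, v = 712.6·(-0.20997)/0.67880 + 259.4 = 38.9690

c0=(365.02, 227.07) c1=(544.83, 226.50) c2=(546.16, 51.45) c3=(364.44, 38.97)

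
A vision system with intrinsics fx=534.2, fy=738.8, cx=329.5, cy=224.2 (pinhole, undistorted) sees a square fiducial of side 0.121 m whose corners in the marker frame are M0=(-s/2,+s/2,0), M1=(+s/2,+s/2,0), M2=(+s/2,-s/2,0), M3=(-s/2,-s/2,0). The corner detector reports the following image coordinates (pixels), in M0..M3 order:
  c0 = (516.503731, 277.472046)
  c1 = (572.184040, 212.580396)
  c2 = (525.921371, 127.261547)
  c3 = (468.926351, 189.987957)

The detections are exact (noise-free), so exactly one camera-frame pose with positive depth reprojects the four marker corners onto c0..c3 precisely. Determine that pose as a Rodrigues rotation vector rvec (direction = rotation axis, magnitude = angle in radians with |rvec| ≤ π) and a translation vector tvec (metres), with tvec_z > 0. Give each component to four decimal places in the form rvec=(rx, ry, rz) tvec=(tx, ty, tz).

Intrinsics K: fx=534.2, fy=738.8, cx=329.5, cy=224.2
Marker side s = 0.121 m; corners in marker frame (Z=0):
  M0 = (-0.0605, +0.0605, 0)
  M1 = (+0.0605, +0.0605, 0)
  M2 = (+0.0605, -0.0605, 0)
  M3 = (-0.0605, -0.0605, 0)
Detected image corners:
  c0 = (516.503731, 277.472046) px
  c1 = (572.184040, 212.580396) px
  c2 = (525.921371, 127.261547) px
  c3 = (468.926351, 189.987957) px
Planar DLT: solve 8×8 A·h = b for H (H[2,2]=1):
  H  [+578.32896 +394.26851 +521.27061]
  H  [-483.67400 +716.49056 +201.44071]
  H  [+0.21643 +0.01261 +1.00000]
B = K⁻¹H; ‖b₁‖=1.211018, ‖b₂‖=1.211018; λ = 2/(‖b₁‖+‖b₂‖) = 0.825751, sign → tz>0 ⇒ λ=+0.825751
r₁ = λ·B[:,0] = (+0.78373,-0.59483,+0.17871); r₂ = λ·B[:,1] = (+0.60302,+0.79766,+0.01042)
r₃ = r₁×r₂ = (-0.14875,+0.09960,+0.98385); SVD([r₁ r₂ r₃]) → R = UVᵀ:
  R  [+0.78373 +0.60302 -0.14875]
  R  [-0.59483 +0.79766 +0.09960]
  R  [+0.17871 +0.01042 +0.98385]
t = (+0.29643, -0.02544, +0.82575) m
tr R = 2.565233; θ = arccos((tr R − 1)/2) = 0.671938 rad = 38.499°
axis k = ((R−Rᵀ)₃₂, (R−Rᵀ)₁₃, (R−Rᵀ)₂₁) / (2 sinθ) = (-0.071637, -0.263020, -0.962127)
rvec = θ·k = (-0.048135, -0.176733, -0.646490)

rvec=(-0.0481, -0.1767, -0.6465) tvec=(0.2964, -0.0254, 0.8258)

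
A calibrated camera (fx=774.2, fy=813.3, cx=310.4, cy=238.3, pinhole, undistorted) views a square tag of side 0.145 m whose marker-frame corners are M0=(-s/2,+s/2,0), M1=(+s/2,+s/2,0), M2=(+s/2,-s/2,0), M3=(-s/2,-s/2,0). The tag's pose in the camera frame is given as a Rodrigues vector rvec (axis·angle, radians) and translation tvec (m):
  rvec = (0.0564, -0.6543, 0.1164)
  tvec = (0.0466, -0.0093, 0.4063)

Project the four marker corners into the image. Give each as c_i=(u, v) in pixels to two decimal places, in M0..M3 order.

Intrinsics K: fx=774.2, fy=813.3, cx=310.4, cy=238.3
Marker side s = 0.145 m; corners in marker frame (Z=0):
  M0 = (-0.0725, +0.0725, 0)
  M1 = (+0.0725, +0.0725, 0)
  M2 = (+0.0725, -0.0725, 0)
  M3 = (-0.0725, -0.0725, 0)
rvec = (0.0564, -0.6543, 0.1164), |rvec| = θ = 0.66696 rad = 38.214°
Rodrigues: sinθ=0.61860, 1−cosθ=0.21430; R = I + sinθ·[k]× + (1−cosθ)·[k]×²:
    [+0.78724 -0.12574 -0.60370]
    [+0.09018 +0.99194 -0.08900]
    [+0.61002 +0.01562 +0.79223]
t = (0.0466, -0.0093, 0.4063) m
M0: Pc = R·M0+t = (-0.01959, +0.05608, +0.36321); u = 774.2·(-0.01959)/0.36321 + 310.4 = 268.6411, v = 813.3·(+0.05608)/0.36321 + 238.3 = 363.8700
M1: Pc = R·M1+t = (+0.09456, +0.06915, +0.45166); u = 774.2·(+0.09456)/0.45166 + 310.4 = 472.4855, v = 813.3·(+0.06915)/0.45166 + 238.3 = 362.8251
M2: Pc = R·M2+t = (+0.11279, -0.07468, +0.44939); u = 774.2·(+0.11279)/0.44939 + 310.4 = 504.7117, v = 813.3·(-0.07468)/0.44939 + 238.3 = 103.1510
M3: Pc = R·M3+t = (-0.00136, -0.08775, +0.36094); u = 774.2·(-0.00136)/0.36094 + 310.4 = 307.4856, v = 813.3·(-0.08775)/0.36094 + 238.3 = 40.5661

c0=(268.64, 363.87) c1=(472.49, 362.83) c2=(504.71, 103.15) c3=(307.49, 40.57)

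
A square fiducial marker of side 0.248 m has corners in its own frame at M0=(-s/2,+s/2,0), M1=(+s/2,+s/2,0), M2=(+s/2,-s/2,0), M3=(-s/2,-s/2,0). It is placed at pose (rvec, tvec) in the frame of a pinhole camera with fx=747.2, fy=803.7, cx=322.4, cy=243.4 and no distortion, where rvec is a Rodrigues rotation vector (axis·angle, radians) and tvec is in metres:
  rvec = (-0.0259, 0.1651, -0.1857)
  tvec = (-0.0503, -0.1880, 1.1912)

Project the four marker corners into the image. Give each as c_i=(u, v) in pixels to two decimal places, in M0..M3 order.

c0=(230.73, 214.67) c1=(381.61, 181.91) c2=(352.49, 15.96) c3=(203.82, 53.89)

Intrinsics K: fx=747.2, fy=803.7, cx=322.4, cy=243.4
Marker side s = 0.248 m; corners in marker frame (Z=0):
  M0 = (-0.1240, +0.1240, 0)
  M1 = (+0.1240, +0.1240, 0)
  M2 = (+0.1240, -0.1240, 0)
  M3 = (-0.1240, -0.1240, 0)
rvec = (-0.0259, 0.1651, -0.1857), |rvec| = θ = 0.24983 rad = 14.314°
Rodrigues: sinθ=0.24724, 1−cosθ=0.03104; R = I + sinθ·[k]× + (1−cosθ)·[k]×²:
    [+0.96929 +0.18165 +0.16578]
    [-0.18590 +0.98251 +0.01038]
    [-0.16100 -0.04088 +0.98611]
t = (-0.0503, -0.1880, 1.1912) m
M0: Pc = R·M0+t = (-0.14797, -0.04312, +1.20609); u = 747.2·(-0.14797)/1.20609 + 322.4 = 230.7311, v = 803.7·(-0.04312)/1.20609 + 243.4 = 214.6686
M1: Pc = R·M1+t = (+0.09242, -0.08922, +1.16617); u = 747.2·(+0.09242)/1.16617 + 322.4 = 381.6139, v = 803.7·(-0.08922)/1.16617 + 243.4 = 181.9112
M2: Pc = R·M2+t = (+0.04737, -0.33288, +1.17631); u = 747.2·(+0.04737)/1.17631 + 322.4 = 352.4883, v = 803.7·(-0.33288)/1.17631 + 243.4 = 15.9605
M3: Pc = R·M3+t = (-0.19302, -0.28678, +1.21623); u = 747.2·(-0.19302)/1.21623 + 322.4 = 203.8194, v = 803.7·(-0.28678)/1.21623 + 243.4 = 53.8927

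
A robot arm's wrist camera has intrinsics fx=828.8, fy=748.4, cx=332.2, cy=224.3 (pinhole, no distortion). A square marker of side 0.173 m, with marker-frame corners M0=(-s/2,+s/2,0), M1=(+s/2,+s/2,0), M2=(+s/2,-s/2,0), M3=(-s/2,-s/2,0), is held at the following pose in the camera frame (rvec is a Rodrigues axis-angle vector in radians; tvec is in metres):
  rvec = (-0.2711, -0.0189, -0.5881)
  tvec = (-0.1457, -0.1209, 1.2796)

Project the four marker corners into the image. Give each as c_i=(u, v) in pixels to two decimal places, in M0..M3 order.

Intrinsics K: fx=828.8, fy=748.4, cx=332.2, cy=224.3
Marker side s = 0.173 m; corners in marker frame (Z=0):
  M0 = (-0.0865, +0.0865, 0)
  M1 = (+0.0865, +0.0865, 0)
  M2 = (+0.0865, -0.0865, 0)
  M3 = (-0.0865, -0.0865, 0)
rvec = (-0.2711, -0.0189, -0.5881), |rvec| = θ = 0.64785 rad = 37.119°
Rodrigues: sinθ=0.60348, 1−cosθ=0.20262; R = I + sinθ·[k]× + (1−cosθ)·[k]×²:
    [+0.83286 +0.55029 +0.05936]
    [-0.54534 +0.79755 +0.25790]
    [+0.09457 -0.24716 +0.96435]
t = (-0.1457, -0.1209, 1.2796) m
M0: Pc = R·M0+t = (-0.17014, -0.00474, +1.25004); u = 828.8·(-0.17014)/1.25004 + 332.2 = 219.3923, v = 748.4·(-0.00474)/1.25004 + 224.3 = 221.4624
M1: Pc = R·M1+t = (-0.02606, -0.09908, +1.26640); u = 828.8·(-0.02606)/1.26640 + 332.2 = 315.1466, v = 748.4·(-0.09908)/1.26640 + 224.3 = 165.7449
M2: Pc = R·M2+t = (-0.12126, -0.23706, +1.30916); u = 828.8·(-0.12126)/1.30916 + 332.2 = 255.4346, v = 748.4·(-0.23706)/1.30916 + 224.3 = 88.7810
M3: Pc = R·M3+t = (-0.26534, -0.14272, +1.29280); u = 828.8·(-0.26534)/1.29280 + 332.2 = 162.0917, v = 748.4·(-0.14272)/1.29280 + 224.3 = 141.6817

c0=(219.39, 221.46) c1=(315.15, 165.74) c2=(255.43, 88.78) c3=(162.09, 141.68)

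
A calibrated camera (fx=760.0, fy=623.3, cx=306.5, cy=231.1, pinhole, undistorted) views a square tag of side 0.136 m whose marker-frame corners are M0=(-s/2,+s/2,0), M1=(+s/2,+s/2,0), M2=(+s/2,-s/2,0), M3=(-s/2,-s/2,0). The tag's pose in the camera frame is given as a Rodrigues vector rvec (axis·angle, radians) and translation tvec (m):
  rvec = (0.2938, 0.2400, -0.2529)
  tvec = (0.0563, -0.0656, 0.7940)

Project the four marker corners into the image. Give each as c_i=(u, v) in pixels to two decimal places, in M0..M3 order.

c0=(316.88, 239.84) c1=(439.91, 217.84) c2=(407.98, 113.73) c3=(281.07, 141.46)

Intrinsics K: fx=760.0, fy=623.3, cx=306.5, cy=231.1
Marker side s = 0.136 m; corners in marker frame (Z=0):
  M0 = (-0.0680, +0.0680, 0)
  M1 = (+0.0680, +0.0680, 0)
  M2 = (+0.0680, -0.0680, 0)
  M3 = (-0.0680, -0.0680, 0)
rvec = (0.2938, 0.2400, -0.2529), |rvec| = θ = 0.45594 rad = 26.123°
Rodrigues: sinθ=0.44030, 1−cosθ=0.10215; R = I + sinθ·[k]× + (1−cosθ)·[k]×²:
    [+0.94027 +0.27888 +0.19526]
    [-0.20958 +0.92615 -0.31355]
    [-0.26828 +0.25390 +0.92928]
t = (0.0563, -0.0656, 0.7940) m
M0: Pc = R·M0+t = (+0.01133, +0.01163, +0.82951); u = 760.0·(+0.01133)/0.82951 + 306.5 = 316.8766, v = 623.3·(+0.01163)/0.82951 + 231.1 = 239.8388
M1: Pc = R·M1+t = (+0.13920, -0.01687, +0.79302); u = 760.0·(+0.13920)/0.79302 + 306.5 = 439.9054, v = 623.3·(-0.01687)/0.79302 + 231.1 = 217.8382
M2: Pc = R·M2+t = (+0.10127, -0.14283, +0.75849); u = 760.0·(+0.10127)/0.75849 + 306.5 = 407.9758, v = 623.3·(-0.14283)/0.75849 + 231.1 = 113.7278
M3: Pc = R·M3+t = (-0.02660, -0.11433, +0.79498); u = 760.0·(-0.02660)/0.79498 + 306.5 = 281.0686, v = 623.3·(-0.11433)/0.79498 + 231.1 = 141.4622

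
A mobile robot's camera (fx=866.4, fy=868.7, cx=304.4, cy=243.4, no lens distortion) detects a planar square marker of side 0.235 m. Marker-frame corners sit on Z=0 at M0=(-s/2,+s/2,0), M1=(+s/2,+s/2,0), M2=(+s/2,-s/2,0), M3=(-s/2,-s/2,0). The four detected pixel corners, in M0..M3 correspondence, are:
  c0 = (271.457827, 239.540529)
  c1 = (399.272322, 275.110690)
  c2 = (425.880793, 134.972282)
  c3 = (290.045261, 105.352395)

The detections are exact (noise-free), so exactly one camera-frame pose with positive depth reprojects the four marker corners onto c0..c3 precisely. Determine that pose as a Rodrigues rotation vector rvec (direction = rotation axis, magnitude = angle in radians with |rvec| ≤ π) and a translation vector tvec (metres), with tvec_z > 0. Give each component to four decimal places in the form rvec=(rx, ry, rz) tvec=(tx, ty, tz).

rvec=(0.2861, 0.3836, 0.2053) tvec=(0.0662, -0.0877, 1.4282)

Intrinsics K: fx=866.4, fy=868.7, cx=304.4, cy=243.4
Marker side s = 0.235 m; corners in marker frame (Z=0):
  M0 = (-0.1175, +0.1175, 0)
  M1 = (+0.1175, +0.1175, 0)
  M2 = (+0.1175, -0.1175, 0)
  M3 = (-0.1175, -0.1175, 0)
Detected image corners:
  c0 = (271.457827, 239.540529) px
  c1 = (399.272322, 275.110690) px
  c2 = (425.880793, 134.972282) px
  c3 = (290.045261, 105.352395) px
Planar DLT: solve 8×8 A·h = b for H (H[2,2]=1):
  H  [+478.53542 -19.98321 +344.54254]
  H  [+94.39015 +624.53936 +190.05087]
  H  [-0.23649 +0.21838 +1.00000]
B = K⁻¹H; ‖b₁‖=0.700200, ‖b₂‖=0.700200; λ = 2/(‖b₁‖+‖b₂‖) = 1.428163, sign → tz>0 ⇒ λ=+1.428163
r₁ = λ·B[:,0] = (+0.90748,+0.24981,-0.33775); r₂ = λ·B[:,1] = (-0.14252,+0.93937,+0.31188)
r₃ = r₁×r₂ = (+0.39519,-0.23489,+0.88806); SVD([r₁ r₂ r₃]) → R = UVᵀ:
  R  [+0.90748 -0.14252 +0.39519]
  R  [+0.24981 +0.93937 -0.23489]
  R  [-0.33775 +0.31188 +0.88806]
t = (+0.06617, -0.08771, +1.42816) m
tr R = 2.734911; θ = arccos((tr R − 1)/2) = 0.520731 rad = 29.836°
axis k = ((R−Rᵀ)₃₂, (R−Rᵀ)₁₃, (R−Rᵀ)₂₁) / (2 sinθ) = (+0.549502, +0.736603, +0.394290)
rvec = θ·k = (+0.286143, +0.383572, +0.205319)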